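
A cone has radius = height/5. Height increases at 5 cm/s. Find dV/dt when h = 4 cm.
16π/5 cm³/s

V = (1/3)π(h/5)²h = πh³/75
dV/dt = πh²/25 · 5
At h = 4: dV/dt = 16π/5 cm³/s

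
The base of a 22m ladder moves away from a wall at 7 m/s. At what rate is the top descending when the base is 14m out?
49√2/12 ≈ 5.775 m/s

x² + y² = 22²
2x·dx/dt + 2y·dy/dt = 0
dy/dt = -x/y · dx/dt = -14/(12√2) · 7 = -49√2/12 m/s
The top is descending at 49√2/12 ≈ 5.775 m/s.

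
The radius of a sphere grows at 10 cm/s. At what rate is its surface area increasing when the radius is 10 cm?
800π cm²/s

S = 4πr²
dS/dt = dS/dr · dr/dt = 8πr · 10
At r = 10: dS/dt = 800π cm²/s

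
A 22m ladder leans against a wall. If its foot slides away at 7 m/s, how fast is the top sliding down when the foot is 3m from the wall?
21√19/95 ≈ 0.9635 m/s

x² + y² = 22²
2x·dx/dt + 2y·dy/dt = 0
dy/dt = -x/y · dx/dt = -3/(5√19) · 7 = -21√19/95 m/s
The top is descending at 21√19/95 ≈ 0.9635 m/s.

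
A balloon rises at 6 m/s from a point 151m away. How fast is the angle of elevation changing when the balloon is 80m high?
0.031026 rad/s

tan(θ) = y/151
sec²(θ) · dθ/dt = (1/151) · dy/dt
dθ/dt = cos²(θ)/151 · 6 = 151/(151² + 80²) · 6
dθ/dt = 0.031026 rad/s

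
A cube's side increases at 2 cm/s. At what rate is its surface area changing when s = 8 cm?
192 cm²/s

A = 6s²
dA/dt = 12s · ds/dt = 12·8·2 = 192 cm²/s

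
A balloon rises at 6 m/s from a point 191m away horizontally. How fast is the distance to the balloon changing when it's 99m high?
297√46282/23141 ≈ 2.761 m/s

z² = 191² + y²
z = √(191² + 99²) = √46282
dz/dt = y/z · dy/dt = 99/√46282 · 6 = 297√46282/23141 ≈ 2.761 m/s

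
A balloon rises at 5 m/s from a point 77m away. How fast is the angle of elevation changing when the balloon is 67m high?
0.036955 rad/s

tan(θ) = y/77
sec²(θ) · dθ/dt = (1/77) · dy/dt
dθ/dt = cos²(θ)/77 · 5 = 77/(77² + 67²) · 5
dθ/dt = 0.036955 rad/s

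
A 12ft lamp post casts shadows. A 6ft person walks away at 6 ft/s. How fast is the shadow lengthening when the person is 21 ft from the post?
6 ft/s

By similar triangles: 12/(x+s) = 6/s
Solving: s = 6x/6
ds/dt = 6/6 · dx/dt = 1 · 6 = 6 ft/s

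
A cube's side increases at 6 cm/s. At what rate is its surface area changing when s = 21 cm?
1512 cm²/s

A = 6s²
dA/dt = 12s · ds/dt = 12·21·6 = 1512 cm²/s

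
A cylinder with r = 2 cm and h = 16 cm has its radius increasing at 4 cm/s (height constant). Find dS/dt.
160π cm²/s

S = 2πrh + 2πr² (lateral + bases)
dS/dt = (2πh + 4πr)·dr/dt = (2π·16 + 4π·2)·4
= 160π cm²/s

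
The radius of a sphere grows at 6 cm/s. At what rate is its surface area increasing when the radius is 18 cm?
864π cm²/s

S = 4πr²
dS/dt = dS/dr · dr/dt = 8πr · 6
At r = 18: dS/dt = 864π cm²/s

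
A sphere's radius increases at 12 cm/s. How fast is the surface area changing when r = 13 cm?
1248π cm²/s

S = 4πr²
dS/dt = dS/dr · dr/dt = 8πr · 12
At r = 13: dS/dt = 1248π cm²/s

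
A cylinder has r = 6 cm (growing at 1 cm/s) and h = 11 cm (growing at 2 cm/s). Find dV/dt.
204π cm³/s

V = πr²h
dV/dt = 2πrh·dr/dt + πr²·dh/dt
= 2π(6)(11)(1) + π(6)²(2)
= 204π cm³/s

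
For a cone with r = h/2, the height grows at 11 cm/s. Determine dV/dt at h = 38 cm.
3971π cm³/s

V = (1/3)π(h/2)²h = πh³/12
dV/dt = πh²/4 · 11
At h = 38: dV/dt = 3971π cm³/s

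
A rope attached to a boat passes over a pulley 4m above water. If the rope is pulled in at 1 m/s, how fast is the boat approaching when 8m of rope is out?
2√3/3 ≈ 1.155 m/s

rope² = x² + 4²
x = √(8² - 4²) = 4√3
dx/dt = (rope/x) · d(rope)/dt = (8/(4√3)) · (-1) = -2√3/3 m/s
The boat approaches at 2√3/3 ≈ 1.155 m/s.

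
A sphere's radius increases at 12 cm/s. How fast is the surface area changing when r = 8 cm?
768π cm²/s

S = 4πr²
dS/dt = dS/dr · dr/dt = 8πr · 12
At r = 8: dS/dt = 768π cm²/s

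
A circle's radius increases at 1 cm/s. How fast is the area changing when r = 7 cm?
14π cm²/s

A = πr²
dA/dt = 2πr · dr/dt = 2π(7)(1) = 14π cm²/s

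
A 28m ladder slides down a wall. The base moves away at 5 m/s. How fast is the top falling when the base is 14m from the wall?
5√3/3 ≈ 2.887 m/s

x² + y² = 28²
2x·dx/dt + 2y·dy/dt = 0
dy/dt = -x/y · dx/dt = -14/(14√3) · 5 = -5√3/3 m/s
The top is descending at 5√3/3 ≈ 2.887 m/s.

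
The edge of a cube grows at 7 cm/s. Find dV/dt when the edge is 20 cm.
8400 cm³/s

V = s³
dV/dt = 3s² · ds/dt = 3·20²·7 = 8400 cm³/s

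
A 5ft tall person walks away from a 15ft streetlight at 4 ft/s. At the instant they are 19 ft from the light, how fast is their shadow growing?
2 ft/s

By similar triangles: 15/(x+s) = 5/s
Solving: s = 5x/10
ds/dt = 5/10 · dx/dt = 1/2 · 4 = 2 ft/s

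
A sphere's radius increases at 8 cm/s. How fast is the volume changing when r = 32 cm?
32768π cm³/s

V = (4/3)πr³
dV/dt = dV/dr · dr/dt = 4πr² · 8
At r = 32: dV/dt = 32768π cm³/s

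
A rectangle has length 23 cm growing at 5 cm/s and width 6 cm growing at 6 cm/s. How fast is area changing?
168 cm²/s

A = lw
dA/dt = w·dl/dt + l·dw/dt = 6·5 + 23·6 = 168 cm²/s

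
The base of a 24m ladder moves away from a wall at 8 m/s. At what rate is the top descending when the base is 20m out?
40√11/11 ≈ 12.06 m/s

x² + y² = 24²
2x·dx/dt + 2y·dy/dt = 0
dy/dt = -x/y · dx/dt = -20/(4√11) · 8 = -40√11/11 m/s
The top is descending at 40√11/11 ≈ 12.06 m/s.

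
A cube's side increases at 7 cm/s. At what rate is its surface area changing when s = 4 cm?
336 cm²/s

A = 6s²
dA/dt = 12s · ds/dt = 12·4·7 = 336 cm²/s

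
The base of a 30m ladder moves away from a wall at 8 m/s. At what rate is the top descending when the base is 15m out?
8√3/3 ≈ 4.619 m/s

x² + y² = 30²
2x·dx/dt + 2y·dy/dt = 0
dy/dt = -x/y · dx/dt = -15/(15√3) · 8 = -8√3/3 m/s
The top is descending at 8√3/3 ≈ 4.619 m/s.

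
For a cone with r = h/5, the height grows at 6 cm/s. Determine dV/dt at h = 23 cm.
3174π/25 cm³/s

V = (1/3)π(h/5)²h = πh³/75
dV/dt = πh²/25 · 6
At h = 23: dV/dt = 3174π/25 cm³/s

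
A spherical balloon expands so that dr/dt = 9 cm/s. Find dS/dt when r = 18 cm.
1296π cm²/s

S = 4πr²
dS/dt = dS/dr · dr/dt = 8πr · 9
At r = 18: dS/dt = 1296π cm²/s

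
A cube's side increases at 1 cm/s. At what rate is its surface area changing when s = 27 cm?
324 cm²/s

A = 6s²
dA/dt = 12s · ds/dt = 12·27·1 = 324 cm²/s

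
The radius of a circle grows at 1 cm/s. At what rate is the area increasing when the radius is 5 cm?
10π cm²/s

A = πr²
dA/dt = 2πr · dr/dt = 2π(5)(1) = 10π cm²/s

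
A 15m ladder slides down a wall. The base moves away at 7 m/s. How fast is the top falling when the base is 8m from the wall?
8√161/23 ≈ 4.413 m/s

x² + y² = 15²
2x·dx/dt + 2y·dy/dt = 0
dy/dt = -x/y · dx/dt = -8/√161 · 7 = -8√161/23 m/s
The top is descending at 8√161/23 ≈ 4.413 m/s.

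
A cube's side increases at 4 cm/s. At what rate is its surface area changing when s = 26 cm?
1248 cm²/s

A = 6s²
dA/dt = 12s · ds/dt = 12·26·4 = 1248 cm²/s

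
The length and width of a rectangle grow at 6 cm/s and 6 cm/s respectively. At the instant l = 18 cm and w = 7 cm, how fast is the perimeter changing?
24 cm/s

P = 2(l + w)
dP/dt = 2(dl/dt + dw/dt) = 2(6 + 6) = 24 cm/s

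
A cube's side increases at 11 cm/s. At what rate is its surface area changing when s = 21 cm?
2772 cm²/s

A = 6s²
dA/dt = 12s · ds/dt = 12·21·11 = 2772 cm²/s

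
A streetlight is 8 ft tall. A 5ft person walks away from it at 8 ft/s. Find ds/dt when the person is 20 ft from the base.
40/3 ft/s

By similar triangles: 8/(x+s) = 5/s
Solving: s = 5x/3
ds/dt = 5/3 · dx/dt = 5/3 · 8 = 40/3 ft/s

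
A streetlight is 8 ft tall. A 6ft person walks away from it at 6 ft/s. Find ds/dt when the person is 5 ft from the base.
18 ft/s

By similar triangles: 8/(x+s) = 6/s
Solving: s = 6x/2
ds/dt = 6/2 · dx/dt = 3 · 6 = 18 ft/s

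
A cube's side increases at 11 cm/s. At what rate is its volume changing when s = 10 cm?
3300 cm³/s

V = s³
dV/dt = 3s² · ds/dt = 3·10²·11 = 3300 cm³/s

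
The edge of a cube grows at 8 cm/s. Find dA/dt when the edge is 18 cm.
1728 cm²/s

A = 6s²
dA/dt = 12s · ds/dt = 12·18·8 = 1728 cm²/s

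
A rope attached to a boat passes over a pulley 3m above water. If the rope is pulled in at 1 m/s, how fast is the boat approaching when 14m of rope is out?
14√187/187 ≈ 1.024 m/s

rope² = x² + 3²
x = √(14² - 3²) = √187
dx/dt = (rope/x) · d(rope)/dt = (14/√187) · (-1) = -14√187/187 m/s
The boat approaches at 14√187/187 ≈ 1.024 m/s.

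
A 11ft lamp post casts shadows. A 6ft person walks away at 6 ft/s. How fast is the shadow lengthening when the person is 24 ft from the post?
36/5 ft/s

By similar triangles: 11/(x+s) = 6/s
Solving: s = 6x/5
ds/dt = 6/5 · dx/dt = 6/5 · 6 = 36/5 ft/s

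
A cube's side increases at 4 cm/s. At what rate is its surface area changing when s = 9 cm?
432 cm²/s

A = 6s²
dA/dt = 12s · ds/dt = 12·9·4 = 432 cm²/s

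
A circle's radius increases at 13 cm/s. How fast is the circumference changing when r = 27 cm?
26π cm/s

C = 2πr
dC/dt = 2π · dr/dt = 2π · 13 = 26π cm/s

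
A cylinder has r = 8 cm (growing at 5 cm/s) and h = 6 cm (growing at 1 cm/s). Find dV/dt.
544π cm³/s

V = πr²h
dV/dt = 2πrh·dr/dt + πr²·dh/dt
= 2π(8)(6)(5) + π(8)²(1)
= 544π cm³/s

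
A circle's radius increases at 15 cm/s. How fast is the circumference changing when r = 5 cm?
30π cm/s

C = 2πr
dC/dt = 2π · dr/dt = 2π · 15 = 30π cm/s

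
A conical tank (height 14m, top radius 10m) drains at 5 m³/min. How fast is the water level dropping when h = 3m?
49/(45π) ≈ 0.3466 m/min

r/h = 10/14, so r = (5/7)h
V = (1/3)πr²h = (1/3)π((5/7)h)²h = (25/147)πh³
dV/dh = (25/49)πh²
dh/dt = (dV/dt)/(dV/dh) = -5/((25/49)π·3²) = -49/(45π) m/min
The level is dropping at 49/(45π) ≈ 0.3466 m/min.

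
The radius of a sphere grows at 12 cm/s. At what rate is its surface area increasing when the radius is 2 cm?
192π cm²/s

S = 4πr²
dS/dt = dS/dr · dr/dt = 8πr · 12
At r = 2: dS/dt = 192π cm²/s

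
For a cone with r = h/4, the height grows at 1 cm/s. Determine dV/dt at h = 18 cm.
81π/4 cm³/s

V = (1/3)π(h/4)²h = πh³/48
dV/dt = πh²/16 · 1
At h = 18: dV/dt = 81π/4 cm³/s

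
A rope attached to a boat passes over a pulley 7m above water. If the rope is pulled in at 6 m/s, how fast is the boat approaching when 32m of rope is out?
64√39/65 ≈ 6.149 m/s

rope² = x² + 7²
x = √(32² - 7²) = 5√39
dx/dt = (rope/x) · d(rope)/dt = (32/(5√39)) · (-6) = -64√39/65 m/s
The boat approaches at 64√39/65 ≈ 6.149 m/s.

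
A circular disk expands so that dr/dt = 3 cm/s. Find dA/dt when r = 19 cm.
114π cm²/s

A = πr²
dA/dt = 2πr · dr/dt = 2π(19)(3) = 114π cm²/s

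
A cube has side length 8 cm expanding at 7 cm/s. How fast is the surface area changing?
672 cm²/s

A = 6s²
dA/dt = 12s · ds/dt = 12·8·7 = 672 cm²/s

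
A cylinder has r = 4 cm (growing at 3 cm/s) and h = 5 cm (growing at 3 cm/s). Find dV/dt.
168π cm³/s

V = πr²h
dV/dt = 2πrh·dr/dt + πr²·dh/dt
= 2π(4)(5)(3) + π(4)²(3)
= 168π cm³/s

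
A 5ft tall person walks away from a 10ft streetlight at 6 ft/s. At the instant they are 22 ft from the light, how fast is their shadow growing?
6 ft/s

By similar triangles: 10/(x+s) = 5/s
Solving: s = 5x/5
ds/dt = 5/5 · dx/dt = 1 · 6 = 6 ft/s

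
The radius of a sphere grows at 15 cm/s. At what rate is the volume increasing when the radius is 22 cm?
29040π cm³/s

V = (4/3)πr³
dV/dt = dV/dr · dr/dt = 4πr² · 15
At r = 22: dV/dt = 29040π cm³/s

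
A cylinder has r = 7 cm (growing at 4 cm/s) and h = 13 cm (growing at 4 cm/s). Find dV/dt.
924π cm³/s

V = πr²h
dV/dt = 2πrh·dr/dt + πr²·dh/dt
= 2π(7)(13)(4) + π(7)²(4)
= 924π cm³/s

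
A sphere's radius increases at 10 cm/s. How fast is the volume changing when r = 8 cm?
2560π cm³/s

V = (4/3)πr³
dV/dt = dV/dr · dr/dt = 4πr² · 10
At r = 8: dV/dt = 2560π cm³/s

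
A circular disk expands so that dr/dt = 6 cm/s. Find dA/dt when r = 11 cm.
132π cm²/s

A = πr²
dA/dt = 2πr · dr/dt = 2π(11)(6) = 132π cm²/s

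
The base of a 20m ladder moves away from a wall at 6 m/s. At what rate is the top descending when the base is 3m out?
18√391/391 ≈ 0.9103 m/s

x² + y² = 20²
2x·dx/dt + 2y·dy/dt = 0
dy/dt = -x/y · dx/dt = -3/√391 · 6 = -18√391/391 m/s
The top is descending at 18√391/391 ≈ 0.9103 m/s.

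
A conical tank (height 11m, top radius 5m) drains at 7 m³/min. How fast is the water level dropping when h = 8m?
847/(1600π) ≈ 0.1685 m/min

r/h = 5/11, so r = (5/11)h
V = (1/3)πr²h = (1/3)π((5/11)h)²h = (25/363)πh³
dV/dh = (25/121)πh²
dh/dt = (dV/dt)/(dV/dh) = -7/((25/121)π·8²) = -847/(1600π) m/min
The level is dropping at 847/(1600π) ≈ 0.1685 m/min.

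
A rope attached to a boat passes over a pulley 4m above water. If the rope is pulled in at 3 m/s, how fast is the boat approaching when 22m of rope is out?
11√13/13 ≈ 3.051 m/s

rope² = x² + 4²
x = √(22² - 4²) = 6√13
dx/dt = (rope/x) · d(rope)/dt = (22/(6√13)) · (-3) = -11√13/13 m/s
The boat approaches at 11√13/13 ≈ 3.051 m/s.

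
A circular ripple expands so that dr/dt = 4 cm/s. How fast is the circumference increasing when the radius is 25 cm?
8π cm/s

C = 2πr
dC/dt = 2π · dr/dt = 2π · 4 = 8π cm/s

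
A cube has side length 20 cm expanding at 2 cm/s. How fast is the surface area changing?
480 cm²/s

A = 6s²
dA/dt = 12s · ds/dt = 12·20·2 = 480 cm²/s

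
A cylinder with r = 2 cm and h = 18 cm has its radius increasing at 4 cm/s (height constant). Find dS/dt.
176π cm²/s

S = 2πrh + 2πr² (lateral + bases)
dS/dt = (2πh + 4πr)·dr/dt = (2π·18 + 4π·2)·4
= 176π cm²/s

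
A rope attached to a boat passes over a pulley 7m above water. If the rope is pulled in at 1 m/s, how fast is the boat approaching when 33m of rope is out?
33√65/260 ≈ 1.023 m/s

rope² = x² + 7²
x = √(33² - 7²) = 4√65
dx/dt = (rope/x) · d(rope)/dt = (33/(4√65)) · (-1) = -33√65/260 m/s
The boat approaches at 33√65/260 ≈ 1.023 m/s.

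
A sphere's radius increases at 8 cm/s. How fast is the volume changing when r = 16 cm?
8192π cm³/s

V = (4/3)πr³
dV/dt = dV/dr · dr/dt = 4πr² · 8
At r = 16: dV/dt = 8192π cm³/s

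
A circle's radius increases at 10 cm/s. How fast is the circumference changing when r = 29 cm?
20π cm/s

C = 2πr
dC/dt = 2π · dr/dt = 2π · 10 = 20π cm/s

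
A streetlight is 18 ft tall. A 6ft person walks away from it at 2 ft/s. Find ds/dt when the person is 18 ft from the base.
1 ft/s

By similar triangles: 18/(x+s) = 6/s
Solving: s = 6x/12
ds/dt = 6/12 · dx/dt = 1/2 · 2 = 1 ft/s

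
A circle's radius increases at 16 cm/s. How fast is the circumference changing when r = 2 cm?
32π cm/s

C = 2πr
dC/dt = 2π · dr/dt = 2π · 16 = 32π cm/s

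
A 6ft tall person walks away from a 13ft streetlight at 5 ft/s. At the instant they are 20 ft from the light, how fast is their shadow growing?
30/7 ft/s

By similar triangles: 13/(x+s) = 6/s
Solving: s = 6x/7
ds/dt = 6/7 · dx/dt = 6/7 · 5 = 30/7 ft/s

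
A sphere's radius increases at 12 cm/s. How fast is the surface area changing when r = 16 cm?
1536π cm²/s

S = 4πr²
dS/dt = dS/dr · dr/dt = 8πr · 12
At r = 16: dS/dt = 1536π cm²/s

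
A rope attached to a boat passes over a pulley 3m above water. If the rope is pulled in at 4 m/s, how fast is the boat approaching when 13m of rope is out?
13√10/10 ≈ 4.111 m/s

rope² = x² + 3²
x = √(13² - 3²) = 4√10
dx/dt = (rope/x) · d(rope)/dt = (13/(4√10)) · (-4) = -13√10/10 m/s
The boat approaches at 13√10/10 ≈ 4.111 m/s.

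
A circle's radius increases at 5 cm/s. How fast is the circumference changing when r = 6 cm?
10π cm/s

C = 2πr
dC/dt = 2π · dr/dt = 2π · 5 = 10π cm/s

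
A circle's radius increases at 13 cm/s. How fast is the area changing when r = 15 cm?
390π cm²/s

A = πr²
dA/dt = 2πr · dr/dt = 2π(15)(13) = 390π cm²/s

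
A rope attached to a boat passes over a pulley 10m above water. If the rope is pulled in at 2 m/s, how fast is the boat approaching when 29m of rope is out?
58√741/741 ≈ 2.131 m/s

rope² = x² + 10²
x = √(29² - 10²) = √741
dx/dt = (rope/x) · d(rope)/dt = (29/√741) · (-2) = -58√741/741 m/s
The boat approaches at 58√741/741 ≈ 2.131 m/s.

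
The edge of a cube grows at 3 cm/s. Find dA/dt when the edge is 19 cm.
684 cm²/s

A = 6s²
dA/dt = 12s · ds/dt = 12·19·3 = 684 cm²/s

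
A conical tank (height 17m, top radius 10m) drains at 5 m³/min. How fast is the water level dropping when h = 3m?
289/(180π) ≈ 0.5111 m/min

r/h = 10/17, so r = (10/17)h
V = (1/3)πr²h = (1/3)π((10/17)h)²h = (100/867)πh³
dV/dh = (100/289)πh²
dh/dt = (dV/dt)/(dV/dh) = -5/((100/289)π·3²) = -289/(180π) m/min
The level is dropping at 289/(180π) ≈ 0.5111 m/min.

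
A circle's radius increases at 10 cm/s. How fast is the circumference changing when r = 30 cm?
20π cm/s

C = 2πr
dC/dt = 2π · dr/dt = 2π · 10 = 20π cm/s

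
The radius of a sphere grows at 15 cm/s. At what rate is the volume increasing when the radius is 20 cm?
24000π cm³/s

V = (4/3)πr³
dV/dt = dV/dr · dr/dt = 4πr² · 15
At r = 20: dV/dt = 24000π cm³/s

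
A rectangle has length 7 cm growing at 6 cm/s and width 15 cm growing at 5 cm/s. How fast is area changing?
125 cm²/s

A = lw
dA/dt = w·dl/dt + l·dw/dt = 15·6 + 7·5 = 125 cm²/s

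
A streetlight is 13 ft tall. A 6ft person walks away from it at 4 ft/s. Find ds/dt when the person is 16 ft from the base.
24/7 ft/s

By similar triangles: 13/(x+s) = 6/s
Solving: s = 6x/7
ds/dt = 6/7 · dx/dt = 6/7 · 4 = 24/7 ft/s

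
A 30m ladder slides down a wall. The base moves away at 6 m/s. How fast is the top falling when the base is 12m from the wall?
4√21/7 ≈ 2.619 m/s

x² + y² = 30²
2x·dx/dt + 2y·dy/dt = 0
dy/dt = -x/y · dx/dt = -12/(6√21) · 6 = -4√21/7 m/s
The top is descending at 4√21/7 ≈ 2.619 m/s.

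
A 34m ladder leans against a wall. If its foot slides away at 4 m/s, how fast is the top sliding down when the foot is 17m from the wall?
4√3/3 ≈ 2.309 m/s

x² + y² = 34²
2x·dx/dt + 2y·dy/dt = 0
dy/dt = -x/y · dx/dt = -17/(17√3) · 4 = -4√3/3 m/s
The top is descending at 4√3/3 ≈ 2.309 m/s.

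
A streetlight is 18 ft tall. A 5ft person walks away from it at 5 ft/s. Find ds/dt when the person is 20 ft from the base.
25/13 ft/s

By similar triangles: 18/(x+s) = 5/s
Solving: s = 5x/13
ds/dt = 5/13 · dx/dt = 5/13 · 5 = 25/13 ft/s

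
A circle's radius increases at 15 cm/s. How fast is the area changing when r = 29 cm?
870π cm²/s

A = πr²
dA/dt = 2πr · dr/dt = 2π(29)(15) = 870π cm²/s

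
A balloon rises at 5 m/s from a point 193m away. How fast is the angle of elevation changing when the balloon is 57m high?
0.023828 rad/s

tan(θ) = y/193
sec²(θ) · dθ/dt = (1/193) · dy/dt
dθ/dt = cos²(θ)/193 · 5 = 193/(193² + 57²) · 5
dθ/dt = 0.023828 rad/s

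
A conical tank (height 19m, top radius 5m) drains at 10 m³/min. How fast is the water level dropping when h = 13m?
722/(845π) ≈ 0.272 m/min

r/h = 5/19, so r = (5/19)h
V = (1/3)πr²h = (1/3)π((5/19)h)²h = (25/1083)πh³
dV/dh = (25/361)πh²
dh/dt = (dV/dt)/(dV/dh) = -10/((25/361)π·13²) = -722/(845π) m/min
The level is dropping at 722/(845π) ≈ 0.272 m/min.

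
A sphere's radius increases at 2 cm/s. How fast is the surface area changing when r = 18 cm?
288π cm²/s

S = 4πr²
dS/dt = dS/dr · dr/dt = 8πr · 2
At r = 18: dS/dt = 288π cm²/s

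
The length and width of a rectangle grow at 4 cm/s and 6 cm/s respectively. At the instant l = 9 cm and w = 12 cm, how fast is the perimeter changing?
20 cm/s

P = 2(l + w)
dP/dt = 2(dl/dt + dw/dt) = 2(4 + 6) = 20 cm/s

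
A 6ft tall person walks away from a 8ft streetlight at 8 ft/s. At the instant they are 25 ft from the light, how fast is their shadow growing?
24 ft/s

By similar triangles: 8/(x+s) = 6/s
Solving: s = 6x/2
ds/dt = 6/2 · dx/dt = 3 · 8 = 24 ft/s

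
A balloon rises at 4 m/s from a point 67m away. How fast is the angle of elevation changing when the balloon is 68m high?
0.029409 rad/s

tan(θ) = y/67
sec²(θ) · dθ/dt = (1/67) · dy/dt
dθ/dt = cos²(θ)/67 · 4 = 67/(67² + 68²) · 4
dθ/dt = 0.029409 rad/s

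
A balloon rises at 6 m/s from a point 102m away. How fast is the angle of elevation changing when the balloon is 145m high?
0.019472 rad/s

tan(θ) = y/102
sec²(θ) · dθ/dt = (1/102) · dy/dt
dθ/dt = cos²(θ)/102 · 6 = 102/(102² + 145²) · 6
dθ/dt = 0.019472 rad/s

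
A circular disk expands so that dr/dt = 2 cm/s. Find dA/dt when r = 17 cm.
68π cm²/s

A = πr²
dA/dt = 2πr · dr/dt = 2π(17)(2) = 68π cm²/s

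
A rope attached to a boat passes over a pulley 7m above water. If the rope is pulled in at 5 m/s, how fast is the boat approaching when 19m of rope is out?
95√78/156 ≈ 5.378 m/s

rope² = x² + 7²
x = √(19² - 7²) = 2√78
dx/dt = (rope/x) · d(rope)/dt = (19/(2√78)) · (-5) = -95√78/156 m/s
The boat approaches at 95√78/156 ≈ 5.378 m/s.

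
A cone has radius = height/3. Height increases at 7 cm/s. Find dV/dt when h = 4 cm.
112π/9 cm³/s

V = (1/3)π(h/3)²h = πh³/27
dV/dt = πh²/9 · 7
At h = 4: dV/dt = 112π/9 cm³/s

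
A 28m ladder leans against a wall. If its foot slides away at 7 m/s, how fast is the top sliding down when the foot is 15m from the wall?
105√559/559 ≈ 4.441 m/s

x² + y² = 28²
2x·dx/dt + 2y·dy/dt = 0
dy/dt = -x/y · dx/dt = -15/√559 · 7 = -105√559/559 m/s
The top is descending at 105√559/559 ≈ 4.441 m/s.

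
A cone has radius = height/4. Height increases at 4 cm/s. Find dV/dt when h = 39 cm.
1521π/4 cm³/s

V = (1/3)π(h/4)²h = πh³/48
dV/dt = πh²/16 · 4
At h = 39: dV/dt = 1521π/4 cm³/s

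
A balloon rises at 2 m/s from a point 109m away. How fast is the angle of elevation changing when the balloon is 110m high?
0.009091 rad/s

tan(θ) = y/109
sec²(θ) · dθ/dt = (1/109) · dy/dt
dθ/dt = cos²(θ)/109 · 2 = 109/(109² + 110²) · 2
dθ/dt = 0.009091 rad/s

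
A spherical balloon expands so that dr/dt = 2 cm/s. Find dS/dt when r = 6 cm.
96π cm²/s

S = 4πr²
dS/dt = dS/dr · dr/dt = 8πr · 2
At r = 6: dS/dt = 96π cm²/s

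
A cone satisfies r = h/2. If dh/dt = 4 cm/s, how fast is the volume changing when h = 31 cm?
961π cm³/s

V = (1/3)π(h/2)²h = πh³/12
dV/dt = πh²/4 · 4
At h = 31: dV/dt = 961π cm³/s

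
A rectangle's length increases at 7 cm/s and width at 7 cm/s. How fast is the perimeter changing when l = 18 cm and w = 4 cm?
28 cm/s

P = 2(l + w)
dP/dt = 2(dl/dt + dw/dt) = 2(7 + 7) = 28 cm/s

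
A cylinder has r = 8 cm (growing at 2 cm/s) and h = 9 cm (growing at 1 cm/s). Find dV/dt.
352π cm³/s

V = πr²h
dV/dt = 2πrh·dr/dt + πr²·dh/dt
= 2π(8)(9)(2) + π(8)²(1)
= 352π cm³/s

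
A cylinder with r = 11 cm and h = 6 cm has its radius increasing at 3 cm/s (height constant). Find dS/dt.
168π cm²/s

S = 2πrh + 2πr² (lateral + bases)
dS/dt = (2πh + 4πr)·dr/dt = (2π·6 + 4π·11)·3
= 168π cm²/s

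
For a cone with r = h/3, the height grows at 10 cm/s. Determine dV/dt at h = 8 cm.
640π/9 cm³/s

V = (1/3)π(h/3)²h = πh³/27
dV/dt = πh²/9 · 10
At h = 8: dV/dt = 640π/9 cm³/s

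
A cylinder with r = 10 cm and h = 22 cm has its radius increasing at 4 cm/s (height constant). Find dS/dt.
336π cm²/s

S = 2πrh + 2πr² (lateral + bases)
dS/dt = (2πh + 4πr)·dr/dt = (2π·22 + 4π·10)·4
= 336π cm²/s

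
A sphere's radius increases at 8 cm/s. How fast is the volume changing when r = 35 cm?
39200π cm³/s

V = (4/3)πr³
dV/dt = dV/dr · dr/dt = 4πr² · 8
At r = 35: dV/dt = 39200π cm³/s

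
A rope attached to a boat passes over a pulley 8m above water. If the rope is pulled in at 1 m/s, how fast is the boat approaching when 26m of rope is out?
13√17/51 ≈ 1.051 m/s

rope² = x² + 8²
x = √(26² - 8²) = 6√17
dx/dt = (rope/x) · d(rope)/dt = (26/(6√17)) · (-1) = -13√17/51 m/s
The boat approaches at 13√17/51 ≈ 1.051 m/s.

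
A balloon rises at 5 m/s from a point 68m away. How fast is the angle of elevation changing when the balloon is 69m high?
0.036228 rad/s

tan(θ) = y/68
sec²(θ) · dθ/dt = (1/68) · dy/dt
dθ/dt = cos²(θ)/68 · 5 = 68/(68² + 69²) · 5
dθ/dt = 0.036228 rad/s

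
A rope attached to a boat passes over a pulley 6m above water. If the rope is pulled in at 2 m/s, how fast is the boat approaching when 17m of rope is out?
34√253/253 ≈ 2.138 m/s

rope² = x² + 6²
x = √(17² - 6²) = √253
dx/dt = (rope/x) · d(rope)/dt = (17/√253) · (-2) = -34√253/253 m/s
The boat approaches at 34√253/253 ≈ 2.138 m/s.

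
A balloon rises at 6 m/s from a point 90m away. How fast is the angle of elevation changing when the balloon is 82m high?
0.036427 rad/s

tan(θ) = y/90
sec²(θ) · dθ/dt = (1/90) · dy/dt
dθ/dt = cos²(θ)/90 · 6 = 90/(90² + 82²) · 6
dθ/dt = 0.036427 rad/s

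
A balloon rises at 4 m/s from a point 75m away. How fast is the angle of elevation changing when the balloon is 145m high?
0.011257 rad/s

tan(θ) = y/75
sec²(θ) · dθ/dt = (1/75) · dy/dt
dθ/dt = cos²(θ)/75 · 4 = 75/(75² + 145²) · 4
dθ/dt = 0.011257 rad/s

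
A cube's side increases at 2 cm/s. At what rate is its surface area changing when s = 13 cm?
312 cm²/s

A = 6s²
dA/dt = 12s · ds/dt = 12·13·2 = 312 cm²/s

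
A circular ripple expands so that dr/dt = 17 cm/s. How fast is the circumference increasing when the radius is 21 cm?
34π cm/s

C = 2πr
dC/dt = 2π · dr/dt = 2π · 17 = 34π cm/s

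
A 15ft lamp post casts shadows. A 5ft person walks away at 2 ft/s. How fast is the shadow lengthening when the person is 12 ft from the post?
1 ft/s

By similar triangles: 15/(x+s) = 5/s
Solving: s = 5x/10
ds/dt = 5/10 · dx/dt = 1/2 · 2 = 1 ft/s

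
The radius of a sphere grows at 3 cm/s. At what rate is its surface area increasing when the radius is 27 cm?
648π cm²/s

S = 4πr²
dS/dt = dS/dr · dr/dt = 8πr · 3
At r = 27: dS/dt = 648π cm²/s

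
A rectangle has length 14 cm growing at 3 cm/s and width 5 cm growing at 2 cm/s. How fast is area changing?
43 cm²/s

A = lw
dA/dt = w·dl/dt + l·dw/dt = 5·3 + 14·2 = 43 cm²/s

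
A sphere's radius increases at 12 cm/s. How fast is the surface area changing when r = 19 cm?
1824π cm²/s

S = 4πr²
dS/dt = dS/dr · dr/dt = 8πr · 12
At r = 19: dS/dt = 1824π cm²/s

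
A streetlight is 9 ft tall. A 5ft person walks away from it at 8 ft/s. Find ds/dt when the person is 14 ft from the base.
10 ft/s

By similar triangles: 9/(x+s) = 5/s
Solving: s = 5x/4
ds/dt = 5/4 · dx/dt = 5/4 · 8 = 10 ft/s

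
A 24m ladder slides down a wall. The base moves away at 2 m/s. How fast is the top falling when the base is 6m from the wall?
2√15/15 ≈ 0.5164 m/s

x² + y² = 24²
2x·dx/dt + 2y·dy/dt = 0
dy/dt = -x/y · dx/dt = -6/(6√15) · 2 = -2√15/15 m/s
The top is descending at 2√15/15 ≈ 0.5164 m/s.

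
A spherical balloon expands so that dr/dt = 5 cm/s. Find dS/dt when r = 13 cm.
520π cm²/s

S = 4πr²
dS/dt = dS/dr · dr/dt = 8πr · 5
At r = 13: dS/dt = 520π cm²/s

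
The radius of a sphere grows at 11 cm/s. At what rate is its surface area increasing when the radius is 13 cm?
1144π cm²/s

S = 4πr²
dS/dt = dS/dr · dr/dt = 8πr · 11
At r = 13: dS/dt = 1144π cm²/s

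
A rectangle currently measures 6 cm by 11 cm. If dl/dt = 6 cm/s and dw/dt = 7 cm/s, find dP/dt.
26 cm/s

P = 2(l + w)
dP/dt = 2(dl/dt + dw/dt) = 2(6 + 7) = 26 cm/s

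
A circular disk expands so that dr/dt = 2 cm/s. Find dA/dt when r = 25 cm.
100π cm²/s

A = πr²
dA/dt = 2πr · dr/dt = 2π(25)(2) = 100π cm²/s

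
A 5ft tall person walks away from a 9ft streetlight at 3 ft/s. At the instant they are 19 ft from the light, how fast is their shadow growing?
15/4 ft/s

By similar triangles: 9/(x+s) = 5/s
Solving: s = 5x/4
ds/dt = 5/4 · dx/dt = 5/4 · 3 = 15/4 ft/s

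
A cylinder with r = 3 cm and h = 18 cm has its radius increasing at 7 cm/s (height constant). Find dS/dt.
336π cm²/s

S = 2πrh + 2πr² (lateral + bases)
dS/dt = (2πh + 4πr)·dr/dt = (2π·18 + 4π·3)·7
= 336π cm²/s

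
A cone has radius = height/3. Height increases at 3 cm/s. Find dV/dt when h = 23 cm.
529π/3 cm³/s

V = (1/3)π(h/3)²h = πh³/27
dV/dt = πh²/9 · 3
At h = 23: dV/dt = 529π/3 cm³/s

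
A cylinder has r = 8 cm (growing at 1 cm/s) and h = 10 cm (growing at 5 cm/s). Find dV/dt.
480π cm³/s

V = πr²h
dV/dt = 2πrh·dr/dt + πr²·dh/dt
= 2π(8)(10)(1) + π(8)²(5)
= 480π cm³/s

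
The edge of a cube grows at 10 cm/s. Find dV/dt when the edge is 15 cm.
6750 cm³/s

V = s³
dV/dt = 3s² · ds/dt = 3·15²·10 = 6750 cm³/s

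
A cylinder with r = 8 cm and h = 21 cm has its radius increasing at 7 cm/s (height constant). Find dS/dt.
518π cm²/s

S = 2πrh + 2πr² (lateral + bases)
dS/dt = (2πh + 4πr)·dr/dt = (2π·21 + 4π·8)·7
= 518π cm²/s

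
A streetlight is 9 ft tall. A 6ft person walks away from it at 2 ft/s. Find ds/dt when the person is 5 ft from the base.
4 ft/s

By similar triangles: 9/(x+s) = 6/s
Solving: s = 6x/3
ds/dt = 6/3 · dx/dt = 2 · 2 = 4 ft/s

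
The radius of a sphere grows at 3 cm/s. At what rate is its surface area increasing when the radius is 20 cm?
480π cm²/s

S = 4πr²
dS/dt = dS/dr · dr/dt = 8πr · 3
At r = 20: dS/dt = 480π cm²/s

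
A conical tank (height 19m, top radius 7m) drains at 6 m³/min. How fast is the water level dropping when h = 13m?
2166/(8281π) ≈ 0.08326 m/min

r/h = 7/19, so r = (7/19)h
V = (1/3)πr²h = (1/3)π((7/19)h)²h = (49/1083)πh³
dV/dh = (49/361)πh²
dh/dt = (dV/dt)/(dV/dh) = -6/((49/361)π·13²) = -2166/(8281π) m/min
The level is dropping at 2166/(8281π) ≈ 0.08326 m/min.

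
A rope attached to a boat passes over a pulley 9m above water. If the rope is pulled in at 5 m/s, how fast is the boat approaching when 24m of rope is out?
8√55/11 ≈ 5.394 m/s

rope² = x² + 9²
x = √(24² - 9²) = 3√55
dx/dt = (rope/x) · d(rope)/dt = (24/(3√55)) · (-5) = -8√55/11 m/s
The boat approaches at 8√55/11 ≈ 5.394 m/s.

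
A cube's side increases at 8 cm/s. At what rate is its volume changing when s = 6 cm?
864 cm³/s

V = s³
dV/dt = 3s² · ds/dt = 3·6²·8 = 864 cm³/s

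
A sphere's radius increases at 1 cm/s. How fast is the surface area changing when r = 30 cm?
240π cm²/s

S = 4πr²
dS/dt = dS/dr · dr/dt = 8πr · 1
At r = 30: dS/dt = 240π cm²/s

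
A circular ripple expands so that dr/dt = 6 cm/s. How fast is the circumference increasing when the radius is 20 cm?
12π cm/s

C = 2πr
dC/dt = 2π · dr/dt = 2π · 6 = 12π cm/s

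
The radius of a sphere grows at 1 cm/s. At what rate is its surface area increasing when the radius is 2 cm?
16π cm²/s

S = 4πr²
dS/dt = dS/dr · dr/dt = 8πr · 1
At r = 2: dS/dt = 16π cm²/s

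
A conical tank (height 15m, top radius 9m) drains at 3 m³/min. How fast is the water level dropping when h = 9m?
25/(243π) ≈ 0.03275 m/min

r/h = 9/15, so r = (3/5)h
V = (1/3)πr²h = (1/3)π((3/5)h)²h = (3/25)πh³
dV/dh = (9/25)πh²
dh/dt = (dV/dt)/(dV/dh) = -3/((9/25)π·9²) = -25/(243π) m/min
The level is dropping at 25/(243π) ≈ 0.03275 m/min.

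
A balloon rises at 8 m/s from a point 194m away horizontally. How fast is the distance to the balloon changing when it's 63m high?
504√41605/41605 ≈ 2.471 m/s

z² = 194² + y²
z = √(194² + 63²) = √41605
dz/dt = y/z · dy/dt = 63/√41605 · 8 = 504√41605/41605 ≈ 2.471 m/s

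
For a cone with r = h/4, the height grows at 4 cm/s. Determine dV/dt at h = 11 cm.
121π/4 cm³/s

V = (1/3)π(h/4)²h = πh³/48
dV/dt = πh²/16 · 4
At h = 11: dV/dt = 121π/4 cm³/s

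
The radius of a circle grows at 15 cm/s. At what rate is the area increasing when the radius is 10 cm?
300π cm²/s

A = πr²
dA/dt = 2πr · dr/dt = 2π(10)(15) = 300π cm²/s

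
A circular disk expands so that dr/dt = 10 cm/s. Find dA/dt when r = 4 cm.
80π cm²/s

A = πr²
dA/dt = 2πr · dr/dt = 2π(4)(10) = 80π cm²/s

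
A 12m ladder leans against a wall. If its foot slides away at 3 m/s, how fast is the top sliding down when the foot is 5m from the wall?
15√119/119 ≈ 1.375 m/s

x² + y² = 12²
2x·dx/dt + 2y·dy/dt = 0
dy/dt = -x/y · dx/dt = -5/√119 · 3 = -15√119/119 m/s
The top is descending at 15√119/119 ≈ 1.375 m/s.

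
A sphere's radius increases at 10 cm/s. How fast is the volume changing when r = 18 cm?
12960π cm³/s

V = (4/3)πr³
dV/dt = dV/dr · dr/dt = 4πr² · 10
At r = 18: dV/dt = 12960π cm³/s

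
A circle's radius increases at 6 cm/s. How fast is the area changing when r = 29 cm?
348π cm²/s

A = πr²
dA/dt = 2πr · dr/dt = 2π(29)(6) = 348π cm²/s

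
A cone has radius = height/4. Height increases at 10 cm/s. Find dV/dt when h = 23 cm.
2645π/8 cm³/s

V = (1/3)π(h/4)²h = πh³/48
dV/dt = πh²/16 · 10
At h = 23: dV/dt = 2645π/8 cm³/s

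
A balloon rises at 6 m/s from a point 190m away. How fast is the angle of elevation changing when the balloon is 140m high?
0.020467 rad/s

tan(θ) = y/190
sec²(θ) · dθ/dt = (1/190) · dy/dt
dθ/dt = cos²(θ)/190 · 6 = 190/(190² + 140²) · 6
dθ/dt = 0.020467 rad/s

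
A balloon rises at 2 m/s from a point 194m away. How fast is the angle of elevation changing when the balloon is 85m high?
0.008649 rad/s

tan(θ) = y/194
sec²(θ) · dθ/dt = (1/194) · dy/dt
dθ/dt = cos²(θ)/194 · 2 = 194/(194² + 85²) · 2
dθ/dt = 0.008649 rad/s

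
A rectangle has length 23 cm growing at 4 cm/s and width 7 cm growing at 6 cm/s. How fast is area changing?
166 cm²/s

A = lw
dA/dt = w·dl/dt + l·dw/dt = 7·4 + 23·6 = 166 cm²/s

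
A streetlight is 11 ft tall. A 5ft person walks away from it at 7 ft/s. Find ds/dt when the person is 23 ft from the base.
35/6 ft/s

By similar triangles: 11/(x+s) = 5/s
Solving: s = 5x/6
ds/dt = 5/6 · dx/dt = 5/6 · 7 = 35/6 ft/s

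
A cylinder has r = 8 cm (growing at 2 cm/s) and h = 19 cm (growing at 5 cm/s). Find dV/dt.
928π cm³/s

V = πr²h
dV/dt = 2πrh·dr/dt + πr²·dh/dt
= 2π(8)(19)(2) + π(8)²(5)
= 928π cm³/s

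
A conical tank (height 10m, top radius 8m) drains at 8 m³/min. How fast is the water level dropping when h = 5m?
1/(2π) ≈ 0.1592 m/min

r/h = 8/10, so r = (4/5)h
V = (1/3)πr²h = (1/3)π((4/5)h)²h = (16/75)πh³
dV/dh = (16/25)πh²
dh/dt = (dV/dt)/(dV/dh) = -8/((16/25)π·5²) = -1/(2π) m/min
The level is dropping at 1/(2π) ≈ 0.1592 m/min.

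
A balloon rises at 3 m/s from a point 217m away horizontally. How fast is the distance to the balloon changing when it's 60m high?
180√50689/50689 ≈ 0.7995 m/s

z² = 217² + y²
z = √(217² + 60²) = √50689
dz/dt = y/z · dy/dt = 60/√50689 · 3 = 180√50689/50689 ≈ 0.7995 m/s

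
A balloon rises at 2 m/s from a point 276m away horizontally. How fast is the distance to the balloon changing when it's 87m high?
58√9305/9305 ≈ 0.6013 m/s

z² = 276² + y²
z = √(276² + 87²) = 3√9305
dz/dt = y/z · dy/dt = 87/(3√9305) · 2 = 58√9305/9305 ≈ 0.6013 m/s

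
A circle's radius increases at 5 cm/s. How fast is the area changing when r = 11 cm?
110π cm²/s

A = πr²
dA/dt = 2πr · dr/dt = 2π(11)(5) = 110π cm²/s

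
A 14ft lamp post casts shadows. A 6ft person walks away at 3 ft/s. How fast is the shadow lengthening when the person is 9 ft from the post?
9/4 ft/s

By similar triangles: 14/(x+s) = 6/s
Solving: s = 6x/8
ds/dt = 6/8 · dx/dt = 3/4 · 3 = 9/4 ft/s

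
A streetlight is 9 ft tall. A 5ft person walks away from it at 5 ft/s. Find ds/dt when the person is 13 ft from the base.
25/4 ft/s

By similar triangles: 9/(x+s) = 5/s
Solving: s = 5x/4
ds/dt = 5/4 · dx/dt = 5/4 · 5 = 25/4 ft/s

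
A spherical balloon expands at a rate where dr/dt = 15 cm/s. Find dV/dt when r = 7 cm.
2940π cm³/s

V = (4/3)πr³
dV/dt = dV/dr · dr/dt = 4πr² · 15
At r = 7: dV/dt = 2940π cm³/s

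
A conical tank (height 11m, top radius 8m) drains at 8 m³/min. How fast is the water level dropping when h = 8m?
121/(512π) ≈ 0.07523 m/min

r/h = 8/11, so r = (8/11)h
V = (1/3)πr²h = (1/3)π((8/11)h)²h = (64/363)πh³
dV/dh = (64/121)πh²
dh/dt = (dV/dt)/(dV/dh) = -8/((64/121)π·8²) = -121/(512π) m/min
The level is dropping at 121/(512π) ≈ 0.07523 m/min.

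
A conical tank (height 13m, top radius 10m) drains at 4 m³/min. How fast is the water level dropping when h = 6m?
169/(900π) ≈ 0.05977 m/min

r/h = 10/13, so r = (10/13)h
V = (1/3)πr²h = (1/3)π((10/13)h)²h = (100/507)πh³
dV/dh = (100/169)πh²
dh/dt = (dV/dt)/(dV/dh) = -4/((100/169)π·6²) = -169/(900π) m/min
The level is dropping at 169/(900π) ≈ 0.05977 m/min.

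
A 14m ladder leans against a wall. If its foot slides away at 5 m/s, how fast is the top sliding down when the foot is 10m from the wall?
25√6/12 ≈ 5.103 m/s

x² + y² = 14²
2x·dx/dt + 2y·dy/dt = 0
dy/dt = -x/y · dx/dt = -10/(4√6) · 5 = -25√6/12 m/s
The top is descending at 25√6/12 ≈ 5.103 m/s.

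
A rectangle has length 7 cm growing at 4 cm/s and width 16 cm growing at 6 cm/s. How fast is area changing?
106 cm²/s

A = lw
dA/dt = w·dl/dt + l·dw/dt = 16·4 + 7·6 = 106 cm²/s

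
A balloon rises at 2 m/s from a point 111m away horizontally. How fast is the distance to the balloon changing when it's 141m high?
47√3578/1789 ≈ 1.571 m/s

z² = 111² + y²
z = √(111² + 141²) = 3√3578
dz/dt = y/z · dy/dt = 141/(3√3578) · 2 = 47√3578/1789 ≈ 1.571 m/s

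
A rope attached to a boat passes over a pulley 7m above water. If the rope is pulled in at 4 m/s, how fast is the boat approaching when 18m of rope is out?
72√11/55 ≈ 4.342 m/s

rope² = x² + 7²
x = √(18² - 7²) = 5√11
dx/dt = (rope/x) · d(rope)/dt = (18/(5√11)) · (-4) = -72√11/55 m/s
The boat approaches at 72√11/55 ≈ 4.342 m/s.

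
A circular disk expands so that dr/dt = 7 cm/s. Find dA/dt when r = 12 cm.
168π cm²/s

A = πr²
dA/dt = 2πr · dr/dt = 2π(12)(7) = 168π cm²/s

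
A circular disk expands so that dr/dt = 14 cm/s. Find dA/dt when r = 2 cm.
56π cm²/s

A = πr²
dA/dt = 2πr · dr/dt = 2π(2)(14) = 56π cm²/s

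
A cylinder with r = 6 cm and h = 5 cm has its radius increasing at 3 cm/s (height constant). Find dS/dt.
102π cm²/s

S = 2πrh + 2πr² (lateral + bases)
dS/dt = (2πh + 4πr)·dr/dt = (2π·5 + 4π·6)·3
= 102π cm²/s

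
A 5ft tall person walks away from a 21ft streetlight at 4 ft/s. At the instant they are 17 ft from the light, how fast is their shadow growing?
5/4 ft/s

By similar triangles: 21/(x+s) = 5/s
Solving: s = 5x/16
ds/dt = 5/16 · dx/dt = 5/16 · 4 = 5/4 ft/s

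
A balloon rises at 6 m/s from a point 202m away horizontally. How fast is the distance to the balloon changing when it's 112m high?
336√13337/13337 ≈ 2.909 m/s

z² = 202² + y²
z = √(202² + 112²) = 2√13337
dz/dt = y/z · dy/dt = 112/(2√13337) · 6 = 336√13337/13337 ≈ 2.909 m/s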